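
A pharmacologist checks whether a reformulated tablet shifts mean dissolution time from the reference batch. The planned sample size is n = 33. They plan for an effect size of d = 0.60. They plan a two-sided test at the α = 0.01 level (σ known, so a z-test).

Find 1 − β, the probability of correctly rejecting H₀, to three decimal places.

Noncentrality parameter: δ = d·√n = 0.60 × √33 = 3.4467
Critical value for a two-sided test at α = 0.01: z_{α/2} = 2.576.
Power = Φ(δ − 2.576) + Φ(−δ − 2.576) = Φ(0.871) + Φ(-6.023) = 0.8081 + 0.0000 = 0.8081.

Power ≈ 0.808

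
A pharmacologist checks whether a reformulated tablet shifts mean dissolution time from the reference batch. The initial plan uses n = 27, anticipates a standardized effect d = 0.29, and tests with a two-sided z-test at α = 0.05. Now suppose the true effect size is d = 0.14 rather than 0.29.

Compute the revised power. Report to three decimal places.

With d = 0.14: δ = d·√n = 0.14 × √27 = 0.7275. Critical value z_{0.025} = 1.960.
Revised power = Φ(δ − 1.960) + Φ(−δ − 1.960) = Φ(-1.233) + Φ(-2.687) = 0.1089 + 0.0036 = 0.1125.

Power ≈ 0.112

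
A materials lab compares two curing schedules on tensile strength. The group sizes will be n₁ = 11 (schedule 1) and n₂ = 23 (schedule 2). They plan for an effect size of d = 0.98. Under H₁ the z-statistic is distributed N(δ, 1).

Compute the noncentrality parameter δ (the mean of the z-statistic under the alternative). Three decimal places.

δ ≈ 2.673

The noncentrality parameter scales effect size by the design's sample-size factor: δ = d / √(1/n₁ + 1/n₂) = 0.98 / √(1/11 + 1/23) = 2.6733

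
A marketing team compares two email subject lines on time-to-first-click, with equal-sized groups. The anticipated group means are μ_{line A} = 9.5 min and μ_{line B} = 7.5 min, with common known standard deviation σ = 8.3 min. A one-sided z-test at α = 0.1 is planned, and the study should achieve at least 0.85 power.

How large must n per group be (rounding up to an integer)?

Standardized effect: d = |μ_{line A} − μ_{line B}| / σ = |9.5 − 7.5| / 8.3 = 0.2410
For power 0.85 need Φ(δ − z_{0.1}) = 0.85, so δ = z_{0.1} + z_{0.15} = 1.282 + 1.036 = 2.318.
δ = d·√(n/2) ⇒ n = 2(δ/d)² = 2 × (2.318 / 0.2410)² = 185.07.
Rounding up, n = 186 per group.

n = 186 per group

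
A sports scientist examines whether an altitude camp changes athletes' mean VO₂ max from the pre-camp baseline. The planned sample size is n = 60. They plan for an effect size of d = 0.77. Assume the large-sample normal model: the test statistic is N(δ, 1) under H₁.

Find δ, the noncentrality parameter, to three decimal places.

δ = d·√n = 0.77 × √60 = 5.9644

δ ≈ 5.964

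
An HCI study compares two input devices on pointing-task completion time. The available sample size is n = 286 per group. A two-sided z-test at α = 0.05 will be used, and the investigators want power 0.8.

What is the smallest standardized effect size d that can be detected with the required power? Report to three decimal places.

Need Φ(δ − 1.960) = 0.8, so δ = 1.960 + 0.842 = 2.802.
(The second rejection-region term Φ(−δ − z_{α/2}) is negligible and dropped.)
δ = d·√(n/2) ⇒ d = δ/√(n/2) = 2.802/√(286/2) = 0.2343.

d ≈ 0.234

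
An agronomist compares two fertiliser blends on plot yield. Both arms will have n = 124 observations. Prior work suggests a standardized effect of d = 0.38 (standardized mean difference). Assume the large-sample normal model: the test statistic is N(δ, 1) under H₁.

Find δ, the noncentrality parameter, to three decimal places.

The noncentrality parameter scales effect size by the design's sample-size factor: δ = d·√(n/2) = 0.38 × √(124/2) = 2.9921

δ ≈ 2.992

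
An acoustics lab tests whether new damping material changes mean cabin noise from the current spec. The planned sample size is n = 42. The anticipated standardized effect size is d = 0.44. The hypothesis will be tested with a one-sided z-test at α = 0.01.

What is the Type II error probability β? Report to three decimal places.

β ≈ 0.300

Noncentrality parameter: δ = d·√n = 0.44 × √42 = 2.8515
One-sided α = 0.01 → critical value z_{0.01} = 2.326.
Power = Φ(δ − 2.326) = Φ(0.525) = 0.7003.
Type II error: β = 1 − power = 1 − 0.7003 = 0.2997.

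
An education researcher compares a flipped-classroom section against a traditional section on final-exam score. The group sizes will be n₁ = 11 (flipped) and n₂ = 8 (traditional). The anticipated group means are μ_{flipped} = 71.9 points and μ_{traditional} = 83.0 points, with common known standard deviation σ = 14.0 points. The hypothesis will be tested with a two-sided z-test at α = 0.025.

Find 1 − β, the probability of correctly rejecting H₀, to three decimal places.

Power ≈ 0.296

Standardized effect: d = |μ_{flipped} − μ_{traditional}| / σ = |71.9 − 83.0| / 14.0 = 0.7929
Noncentrality parameter: λ = d / √(1/n₁ + 1/n₂) = 0.7929 / √(1/11 + 1/8) = 1.7063
Two-sided α = 0.025 → critical value z_{0.0125} = 2.241.
Power = Φ(λ − 2.241) + Φ(−λ − 2.241) = Φ(-0.535) + Φ(-3.948) = 0.2963 + 0.0000 = 0.2963.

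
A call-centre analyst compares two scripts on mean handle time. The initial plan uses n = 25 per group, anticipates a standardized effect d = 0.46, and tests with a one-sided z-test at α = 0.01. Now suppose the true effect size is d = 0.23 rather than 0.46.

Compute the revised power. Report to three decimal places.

With d = 0.23: δ = d·√(n/2) = 0.23 × √(25/2) = 0.8132. Critical value z_{0.01} = 2.326.
Revised power = P(Z > 2.326 − δ) = Φ(-1.513) = 0.0651.

Power ≈ 0.065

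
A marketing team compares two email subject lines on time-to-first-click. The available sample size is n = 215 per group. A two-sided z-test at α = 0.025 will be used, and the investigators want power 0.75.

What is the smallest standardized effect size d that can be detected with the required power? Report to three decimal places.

d ≈ 0.281

Required noncentrality: δ = z_{0.0125} + z_{0.25} = 2.241 + 0.674 = 2.916.
(Lower-tail contribution to power is negligible for δ > 0.)
δ = d·√(n/2) ⇒ d = δ/√(n/2) = 2.916/√(215/2) = 0.2812.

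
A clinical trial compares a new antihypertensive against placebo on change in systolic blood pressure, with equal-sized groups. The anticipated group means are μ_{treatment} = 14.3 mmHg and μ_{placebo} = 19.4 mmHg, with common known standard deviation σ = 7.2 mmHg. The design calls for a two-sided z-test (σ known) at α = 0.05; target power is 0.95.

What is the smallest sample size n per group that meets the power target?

n = 52 per group

Standardized effect: d = |μ_{treatment} − μ_{placebo}| / σ = |14.3 − 19.4| / 7.2 = 0.7083
For power 0.95 need Φ(δ − z_{0.025}) = 0.95, so δ = z_{0.025} + z_{0.05} = 1.960 + 1.645 = 3.605.
(Ignoring the negligible lower-tail rejection probability gives the usual closed-form inversion.)
δ = d·√(n/2) ⇒ n = 2(δ/d)² = 2 × (3.605 / 0.7083)² = 51.80.
Rounding up, n = 52 per group.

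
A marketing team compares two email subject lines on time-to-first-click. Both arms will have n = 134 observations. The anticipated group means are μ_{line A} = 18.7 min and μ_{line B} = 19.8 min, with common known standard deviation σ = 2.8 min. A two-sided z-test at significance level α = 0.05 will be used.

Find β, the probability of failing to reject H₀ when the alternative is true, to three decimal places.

β ≈ 0.105

Standardized effect: d = |μ_{line A} − μ_{line B}| / σ = |18.7 − 19.8| / 2.8 = 0.3929
Noncentrality parameter: δ = d·√(n/2) = 0.3929 × √(134/2) = 3.2157
Critical value for a two-sided test at α = 0.05: z_{α/2} = 1.960.
Power = Φ(δ − 1.960) + Φ(−δ − 1.960) = Φ(1.256) + Φ(-5.176) = 0.8954 + 0.0000 = 0.8954.
Type II error: β = 1 − power = 1 − 0.8954 = 0.1046.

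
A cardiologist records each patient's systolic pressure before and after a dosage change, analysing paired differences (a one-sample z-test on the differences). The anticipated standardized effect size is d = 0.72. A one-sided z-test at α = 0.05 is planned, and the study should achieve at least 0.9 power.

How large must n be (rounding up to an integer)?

For power 0.9 need Φ(δ − z_{0.05}) = 0.9, so δ = z_{0.05} + z_{0.10} = 1.645 + 1.282 = 2.926.
δ = d·√n ⇒ n = (δ/d)² = (2.926 / 0.72)² = 16.52.
Rounding up, n = 17.

n = 17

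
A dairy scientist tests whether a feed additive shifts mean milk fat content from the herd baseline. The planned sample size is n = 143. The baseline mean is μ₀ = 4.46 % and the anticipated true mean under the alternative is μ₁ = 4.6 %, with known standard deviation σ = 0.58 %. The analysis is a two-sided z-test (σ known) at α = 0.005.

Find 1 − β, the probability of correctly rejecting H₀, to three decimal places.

Power ≈ 0.532

Standardized effect: d = |μ₁ − μ₀| / σ = |4.6 − 4.46| / 0.58 = 0.2414
Noncentrality parameter: δ = d·√n = 0.2414 × √143 = 2.8865
Critical value for a two-sided test at α = 0.005: z_{α/2} = 2.807.
Power = Φ(δ − 2.807) + Φ(−δ − 2.807) = Φ(0.079) + Φ(-5.694) = 0.5317 + 0.0000 = 0.5317.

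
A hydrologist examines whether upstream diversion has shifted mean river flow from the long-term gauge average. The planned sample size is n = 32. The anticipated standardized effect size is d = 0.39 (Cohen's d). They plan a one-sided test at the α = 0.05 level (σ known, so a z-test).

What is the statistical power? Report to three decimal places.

Power ≈ 0.713

Noncentrality parameter: δ = d·√n = 0.39 × √32 = 2.2062
One-sided α = 0.05 → critical value z_{0.05} = 1.645.
Power = P(Z > 1.645 − δ) = Φ(0.561) = 0.7127.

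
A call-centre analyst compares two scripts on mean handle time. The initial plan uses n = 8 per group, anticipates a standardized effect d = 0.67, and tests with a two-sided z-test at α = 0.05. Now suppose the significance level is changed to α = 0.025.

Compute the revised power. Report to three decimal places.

δ = d·√(n/2) = 0.67 × √(8/2) = 1.3400 (unchanged). New critical value: z_{0.0125} = 2.241.
Revised power = Φ(δ − 2.241) + Φ(−δ − 2.241) = Φ(-0.901) + Φ(-3.581) = 0.1837 + 0.0002 = 0.1839.

Power ≈ 0.184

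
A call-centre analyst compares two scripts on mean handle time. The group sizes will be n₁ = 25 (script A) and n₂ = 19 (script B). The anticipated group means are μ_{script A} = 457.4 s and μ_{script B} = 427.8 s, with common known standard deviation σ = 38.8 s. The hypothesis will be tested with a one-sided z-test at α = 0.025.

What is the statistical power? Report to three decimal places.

Standardized effect: d = |μ_{script A} − μ_{script B}| / σ = |457.4 − 427.8| / 38.8 = 0.7629
Noncentrality parameter: δ = d / √(1/n₁ + 1/n₂) = 0.7629 / √(1/25 + 1/19) = 2.5066
Critical value for a one-sided test at α = 0.025: z_α = 1.960.
Power = Φ(δ − 1.960) = Φ(0.547) = 0.7077.

Power ≈ 0.708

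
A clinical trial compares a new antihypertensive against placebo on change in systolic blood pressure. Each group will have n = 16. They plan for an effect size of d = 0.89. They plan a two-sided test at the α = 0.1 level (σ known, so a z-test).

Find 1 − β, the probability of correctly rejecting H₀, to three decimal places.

Noncentrality parameter: λ = d·√(n/2) = 0.89 × √(16/2) = 2.5173
Two-sided α = 0.1 → critical value z_{0.05} = 1.645.
Power = Φ(λ − 1.645) + Φ(−λ − 1.645) = Φ(0.872) + Φ(-4.162) = 0.8085 + 0.0000 = 0.8085.

Power ≈ 0.809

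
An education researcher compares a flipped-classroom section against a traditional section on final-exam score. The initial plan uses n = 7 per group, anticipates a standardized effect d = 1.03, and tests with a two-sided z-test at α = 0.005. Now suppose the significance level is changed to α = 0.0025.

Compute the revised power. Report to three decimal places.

δ = d·√(n/2) = 1.03 × √(7/2) = 1.9270 (unchanged). New critical value: z_{0.0013} = 3.023.
Revised power = Φ(δ − 3.023) + Φ(−δ − 3.023) = Φ(-1.096) + Φ(-4.950) = 0.1365 + 0.0000 = 0.1365.

Power ≈ 0.136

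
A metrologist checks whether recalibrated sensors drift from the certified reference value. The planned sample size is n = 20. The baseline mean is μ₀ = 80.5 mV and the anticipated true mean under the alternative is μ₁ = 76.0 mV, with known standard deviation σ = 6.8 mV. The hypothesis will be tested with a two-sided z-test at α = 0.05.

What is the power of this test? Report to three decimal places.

Standardized effect: d = |μ₁ − μ₀| / σ = |76.0 − 80.5| / 6.8 = 0.6618
Noncentrality parameter: δ = d·√n = 0.6618 × √20 = 2.9595
Critical value for a two-sided test at α = 0.05: z_{α/2} = 1.960.
Power = Φ(δ − 1.960) + Φ(−δ − 1.960) = Φ(1.000) + Φ(-4.919) = 0.8412 + 0.0000 = 0.8412.

Power ≈ 0.841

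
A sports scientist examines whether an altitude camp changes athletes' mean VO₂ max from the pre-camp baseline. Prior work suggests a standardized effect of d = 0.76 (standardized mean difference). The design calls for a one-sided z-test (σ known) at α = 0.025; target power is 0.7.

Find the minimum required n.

n = 11

For power 0.7 need Φ(δ − z_{0.025}) = 0.7, so δ = z_{0.025} + z_{0.30} = 1.960 + 0.524 = 2.484.
δ = d·√n ⇒ n = (δ/d)² = (2.484 / 0.76)² = 10.69.
Round up to the next whole unit.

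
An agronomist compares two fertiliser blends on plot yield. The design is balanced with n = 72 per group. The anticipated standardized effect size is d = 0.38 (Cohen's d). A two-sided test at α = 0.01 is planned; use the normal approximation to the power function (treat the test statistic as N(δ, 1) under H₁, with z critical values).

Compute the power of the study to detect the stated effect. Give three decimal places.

Power ≈ 0.384

Noncentrality parameter: δ = d·√(n/2) = 0.38 × √(72/2) = 2.2800
Two-sided α = 0.01 → critical value z_{0.005} = 2.576.
Power = Φ(δ − 2.576) + Φ(−δ − 2.576) = Φ(-0.296) + Φ(-4.856) = 0.3837 + 0.0000 = 0.3837.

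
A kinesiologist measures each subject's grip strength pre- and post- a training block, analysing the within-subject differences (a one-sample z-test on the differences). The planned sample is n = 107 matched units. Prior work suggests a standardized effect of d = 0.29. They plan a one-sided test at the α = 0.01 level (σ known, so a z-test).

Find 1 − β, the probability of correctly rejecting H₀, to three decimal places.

Power ≈ 0.750

Noncentrality parameter: δ = d·√n = 0.29 × √107 = 2.9998
One-sided α = 0.01 → critical value z_{0.01} = 2.326.
Power = P(Z > 2.326 − δ) = Φ(0.673) = 0.7497.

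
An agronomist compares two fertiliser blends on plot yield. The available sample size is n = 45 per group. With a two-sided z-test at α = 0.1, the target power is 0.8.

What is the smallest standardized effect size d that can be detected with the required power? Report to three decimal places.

Need Φ(δ − 1.645) = 0.8, so δ = 1.645 + 0.842 = 2.486.
(Lower-tail contribution to power is negligible for δ > 0.)
δ = d·√(n/2) ⇒ d = δ/√(n/2) = 2.486/√(45/2) = 0.5242.

d ≈ 0.524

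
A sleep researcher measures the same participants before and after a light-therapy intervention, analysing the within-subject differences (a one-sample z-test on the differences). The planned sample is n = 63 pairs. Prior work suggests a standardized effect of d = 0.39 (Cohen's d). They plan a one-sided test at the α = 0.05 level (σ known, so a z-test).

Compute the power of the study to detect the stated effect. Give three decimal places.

Power ≈ 0.927

Noncentrality parameter: δ = d·√n = 0.39 × √63 = 3.0955
One-sided α = 0.05 → critical value z_{0.05} = 1.645.
Power = P(Z > 1.645 − δ) = Φ(1.451) = 0.9266.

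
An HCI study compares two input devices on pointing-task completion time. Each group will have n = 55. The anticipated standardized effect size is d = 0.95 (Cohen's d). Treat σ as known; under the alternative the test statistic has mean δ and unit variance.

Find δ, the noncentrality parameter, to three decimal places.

δ ≈ 4.982

The noncentrality parameter scales effect size by the design's sample-size factor: δ = d·√(n/2) = 0.95 × √(55/2) = 4.9818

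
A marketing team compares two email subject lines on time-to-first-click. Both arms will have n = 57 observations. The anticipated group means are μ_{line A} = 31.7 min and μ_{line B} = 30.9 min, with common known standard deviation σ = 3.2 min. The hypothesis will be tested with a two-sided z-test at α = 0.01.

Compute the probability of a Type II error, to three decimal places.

Standardized effect: d = |μ_{line A} − μ_{line B}| / σ = |31.7 − 30.9| / 3.2 = 0.2500
Noncentrality parameter: δ = d·√(n/2) = 0.2500 × √(57/2) = 1.3346
Critical value for a two-sided test at α = 0.01: z_{α/2} = 2.576.
Power = Φ(δ − 2.576) + Φ(−δ − 2.576) = Φ(-1.241) + Φ(-3.910) = 0.1073 + 0.0000 = 0.1073.
Type II error: β = 1 − power = 1 − 0.1073 = 0.8927.

β ≈ 0.893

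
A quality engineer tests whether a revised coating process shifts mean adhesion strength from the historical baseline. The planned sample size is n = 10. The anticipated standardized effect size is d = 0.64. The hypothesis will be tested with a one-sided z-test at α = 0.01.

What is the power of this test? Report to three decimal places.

Noncentrality parameter: δ = d·√n = 0.64 × √10 = 2.0239
One-sided α = 0.01 → critical value z_{0.01} = 2.326.
Power = Φ(δ − 2.326) = Φ(-0.302) = 0.3811.

Power ≈ 0.381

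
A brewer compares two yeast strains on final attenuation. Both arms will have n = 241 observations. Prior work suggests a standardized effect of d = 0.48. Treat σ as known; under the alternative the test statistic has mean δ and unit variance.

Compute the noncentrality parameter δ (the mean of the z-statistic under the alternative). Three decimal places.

The noncentrality parameter scales effect size by the design's sample-size factor: δ = d·√(n/2) = 0.48 × √(241/2) = 5.2691

δ ≈ 5.269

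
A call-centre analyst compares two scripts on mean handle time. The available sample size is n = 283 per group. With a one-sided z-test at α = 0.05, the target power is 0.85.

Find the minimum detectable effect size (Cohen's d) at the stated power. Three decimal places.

d ≈ 0.225

Required noncentrality: δ = z_{0.05} + z_{0.15} = 1.645 + 1.036 = 2.681.
δ = d·√(n/2) ⇒ d = δ/√(n/2) = 2.681/√(283/2) = 0.2254.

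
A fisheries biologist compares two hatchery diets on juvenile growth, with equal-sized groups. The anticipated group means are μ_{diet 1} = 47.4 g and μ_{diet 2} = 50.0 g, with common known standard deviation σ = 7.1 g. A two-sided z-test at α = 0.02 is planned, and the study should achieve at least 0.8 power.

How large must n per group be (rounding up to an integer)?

n = 150 per group

Standardized effect: d = |μ_{diet 1} − μ_{diet 2}| / σ = |47.4 − 50.0| / 7.1 = 0.3662
Set Φ(δ − 2.326) = 0.8; then δ − 2.326 = Φ⁻¹(0.8) = 0.842, giving δ = 3.168.
(Ignoring the negligible lower-tail rejection probability gives the usual closed-form inversion.)
δ = d·√(n/2) ⇒ n = 2(δ/d)² = 2 × (3.168 / 0.3662)² = 149.68.
Round up to the next whole unit.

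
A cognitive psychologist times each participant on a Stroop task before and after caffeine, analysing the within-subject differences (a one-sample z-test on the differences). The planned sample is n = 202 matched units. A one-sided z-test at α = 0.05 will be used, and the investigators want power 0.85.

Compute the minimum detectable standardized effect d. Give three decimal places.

d ≈ 0.189

Need Φ(δ − 1.645) = 0.85, so δ = 1.645 + 1.036 = 2.681.
δ = d·√n ⇒ d = δ/√n = 2.681/√202 = 0.1887.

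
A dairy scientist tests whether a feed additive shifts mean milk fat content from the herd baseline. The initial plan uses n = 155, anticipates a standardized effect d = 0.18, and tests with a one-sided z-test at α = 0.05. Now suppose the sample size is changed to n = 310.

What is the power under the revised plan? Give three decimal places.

With n = 310: δ = d·√n = 0.18 × √310 = 3.1692. Critical value z_{0.05} = 1.645.
Revised power = Φ(δ − 1.645) = Φ(1.524) = 0.9363.

Power ≈ 0.936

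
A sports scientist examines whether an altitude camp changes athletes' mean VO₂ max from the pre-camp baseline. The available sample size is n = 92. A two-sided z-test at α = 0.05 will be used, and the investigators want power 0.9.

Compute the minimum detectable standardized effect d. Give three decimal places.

Required noncentrality: δ = z_{0.025} + z_{0.10} = 1.960 + 1.282 = 3.242.
(The second rejection-region term Φ(−δ − z_{α/2}) is negligible and dropped.)
δ = d·√n ⇒ d = δ/√n = 3.242/√92 = 0.3380.

d ≈ 0.338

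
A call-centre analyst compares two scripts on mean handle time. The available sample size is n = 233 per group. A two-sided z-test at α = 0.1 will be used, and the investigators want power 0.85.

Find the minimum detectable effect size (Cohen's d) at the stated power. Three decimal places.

d ≈ 0.248

Need Φ(δ − 1.645) = 0.85, so δ = 1.645 + 1.036 = 2.681.
(The second rejection-region term Φ(−δ − z_{α/2}) is negligible and dropped.)
δ = d·√(n/2) ⇒ d = δ/√(n/2) = 2.681/√(233/2) = 0.2484.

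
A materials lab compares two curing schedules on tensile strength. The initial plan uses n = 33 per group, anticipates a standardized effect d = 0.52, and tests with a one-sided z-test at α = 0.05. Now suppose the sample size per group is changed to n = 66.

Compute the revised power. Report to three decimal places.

Power ≈ 0.910

With n = 66 per group: δ = d·√(n/2) = 0.52 × √(66/2) = 2.9872. Critical value z_{0.05} = 1.645.
Revised power = P(Z > 1.645 − δ) = Φ(1.342) = 0.9103.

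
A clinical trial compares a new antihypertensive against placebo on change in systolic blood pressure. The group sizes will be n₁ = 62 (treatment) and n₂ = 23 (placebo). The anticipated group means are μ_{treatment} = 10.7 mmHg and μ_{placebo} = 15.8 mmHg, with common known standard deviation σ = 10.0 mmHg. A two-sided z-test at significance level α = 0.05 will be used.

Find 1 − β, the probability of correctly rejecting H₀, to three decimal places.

Standardized effect: d = |μ_{treatment} − μ_{placebo}| / σ = |10.7 − 15.8| / 10.0 = 0.5100
Noncentrality parameter: δ = d / √(1/n₁ + 1/n₂) = 0.5100 / √(1/62 + 1/23) = 2.0889
Two-sided α = 0.05 → critical value z_{0.025} = 1.960.
Power = Φ(δ − 1.960) + Φ(−δ − 1.960) = Φ(0.129) + Φ(-4.049) = 0.5513 + 0.0000 = 0.5513.

Power ≈ 0.551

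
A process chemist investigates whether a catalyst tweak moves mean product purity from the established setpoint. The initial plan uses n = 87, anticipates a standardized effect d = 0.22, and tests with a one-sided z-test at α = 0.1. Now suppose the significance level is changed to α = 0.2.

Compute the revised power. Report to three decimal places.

δ = d·√n = 0.22 × √87 = 2.0520 (unchanged). New critical value: z_{0.2} = 0.842.
Revised power = P(Z > 0.842 − δ) = Φ(1.210) = 0.8869.

Power ≈ 0.887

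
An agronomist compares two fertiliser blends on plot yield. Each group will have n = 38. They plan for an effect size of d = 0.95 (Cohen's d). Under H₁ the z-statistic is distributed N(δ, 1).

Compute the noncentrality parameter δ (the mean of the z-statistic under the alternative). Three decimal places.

δ ≈ 4.141

The noncentrality parameter scales effect size by the design's sample-size factor: δ = d·√(n/2) = 0.95 × √(38/2) = 4.1410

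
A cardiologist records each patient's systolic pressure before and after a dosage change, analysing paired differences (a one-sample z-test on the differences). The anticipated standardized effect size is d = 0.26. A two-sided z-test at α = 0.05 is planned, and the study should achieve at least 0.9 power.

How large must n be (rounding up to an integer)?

For power 0.9 need Φ(δ − z_{0.025}) = 0.9, so δ = z_{0.025} + z_{0.10} = 1.960 + 1.282 = 3.242.
(The Φ(−δ − z_{α/2}) term is vanishingly small for δ > 0 and is dropped in the standard sample-size formula.)
δ = d·√n ⇒ n = (δ/d)² = (3.242 / 0.26)² = 155.44.
Rounding up, n = 156.

n = 156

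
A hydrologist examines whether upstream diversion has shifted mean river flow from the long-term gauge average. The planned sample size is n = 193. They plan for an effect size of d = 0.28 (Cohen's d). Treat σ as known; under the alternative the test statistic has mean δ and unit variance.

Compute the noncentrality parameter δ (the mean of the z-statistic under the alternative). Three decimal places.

δ ≈ 3.890

The noncentrality parameter scales effect size by the design's sample-size factor: δ = d·√n = 0.28 × √193 = 3.8899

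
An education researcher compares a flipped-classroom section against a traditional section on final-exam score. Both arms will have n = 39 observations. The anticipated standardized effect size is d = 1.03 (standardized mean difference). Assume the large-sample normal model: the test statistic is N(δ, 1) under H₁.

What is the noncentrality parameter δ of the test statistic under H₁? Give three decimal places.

δ ≈ 4.548

δ = d·√(n/2) = 1.03 × √(39/2) = 4.5484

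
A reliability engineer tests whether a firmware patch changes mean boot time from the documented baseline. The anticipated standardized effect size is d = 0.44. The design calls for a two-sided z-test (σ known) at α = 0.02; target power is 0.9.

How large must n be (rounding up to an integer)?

Set Φ(δ − 2.326) = 0.9; then δ − 2.326 = Φ⁻¹(0.9) = 1.282, giving δ = 3.608.
(Ignoring the negligible lower-tail rejection probability gives the usual closed-form inversion.)
δ = d·√n ⇒ n = (δ/d)² = (3.608 / 0.44)² = 67.24.
Rounding up, n = 68.

n = 68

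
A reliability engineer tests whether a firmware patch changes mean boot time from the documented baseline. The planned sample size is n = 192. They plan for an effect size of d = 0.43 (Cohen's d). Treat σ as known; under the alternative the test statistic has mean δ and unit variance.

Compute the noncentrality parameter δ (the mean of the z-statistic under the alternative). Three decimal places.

The noncentrality parameter scales effect size by the design's sample-size factor: δ = d·√n = 0.43 × √192 = 5.9583

δ ≈ 5.958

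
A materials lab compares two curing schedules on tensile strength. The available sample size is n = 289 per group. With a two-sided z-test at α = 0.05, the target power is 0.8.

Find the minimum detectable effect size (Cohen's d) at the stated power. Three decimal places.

Required noncentrality: δ = z_{0.025} + z_{0.20} = 1.960 + 0.842 = 2.802.
(Lower-tail contribution to power is negligible for δ > 0.)
δ = d·√(n/2) ⇒ d = δ/√(n/2) = 2.802/√(289/2) = 0.2331.

d ≈ 0.233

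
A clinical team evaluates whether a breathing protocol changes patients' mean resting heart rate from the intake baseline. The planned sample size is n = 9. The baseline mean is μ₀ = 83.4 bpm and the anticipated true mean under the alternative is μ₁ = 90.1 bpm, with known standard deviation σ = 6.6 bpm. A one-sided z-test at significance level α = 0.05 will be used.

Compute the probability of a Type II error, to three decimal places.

β ≈ 0.081

Standardized effect: d = |μ₁ − μ₀| / σ = |90.1 − 83.4| / 6.6 = 1.0152
Noncentrality parameter: δ = d·√n = 1.0152 × √9 = 3.0455
One-sided α = 0.05 → critical value z_{0.05} = 1.645.
Power = P(Z > 1.645 − δ) = Φ(1.401) = 0.9193.
Type II error: β = 1 − power = 1 − 0.9193 = 0.0807.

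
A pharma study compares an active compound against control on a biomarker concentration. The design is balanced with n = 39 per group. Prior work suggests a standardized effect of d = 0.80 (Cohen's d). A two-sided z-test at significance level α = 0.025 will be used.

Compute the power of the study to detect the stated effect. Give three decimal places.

Power ≈ 0.902

Noncentrality parameter: δ = d·√(n/2) = 0.80 × √(39/2) = 3.5327
Critical value for a two-sided test at α = 0.025: z_{α/2} = 2.241.
Power = Φ(δ − 2.241) + Φ(−δ − 2.241) = Φ(1.291) + Φ(-5.774) = 0.9017 + 0.0000 = 0.9017.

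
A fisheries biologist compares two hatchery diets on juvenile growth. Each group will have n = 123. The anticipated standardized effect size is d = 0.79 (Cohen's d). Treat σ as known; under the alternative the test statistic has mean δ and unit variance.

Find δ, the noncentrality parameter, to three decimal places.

δ ≈ 6.195

δ = d·√(n/2) = 0.79 × √(123/2) = 6.1953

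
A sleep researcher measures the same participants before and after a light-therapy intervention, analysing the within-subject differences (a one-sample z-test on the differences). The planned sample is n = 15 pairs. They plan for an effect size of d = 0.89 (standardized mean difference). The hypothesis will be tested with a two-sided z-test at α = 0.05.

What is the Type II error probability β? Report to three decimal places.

Noncentrality parameter: δ = d·√n = 0.89 × √15 = 3.4470
Critical value for a two-sided test at α = 0.05: z_{α/2} = 1.960.
Power = Φ(δ − 1.960) + Φ(−δ − 1.960) = Φ(1.487) + Φ(-5.407) = 0.9315 + 0.0000 = 0.9315.
Type II error: β = 1 − power = 1 − 0.9315 = 0.0685.

β ≈ 0.069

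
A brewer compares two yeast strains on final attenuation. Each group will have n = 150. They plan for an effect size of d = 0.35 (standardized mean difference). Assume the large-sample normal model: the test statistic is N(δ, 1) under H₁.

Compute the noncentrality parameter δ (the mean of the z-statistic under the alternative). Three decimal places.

The noncentrality parameter scales effect size by the design's sample-size factor: δ = d·√(n/2) = 0.35 × √(150/2) = 3.0311

δ ≈ 3.031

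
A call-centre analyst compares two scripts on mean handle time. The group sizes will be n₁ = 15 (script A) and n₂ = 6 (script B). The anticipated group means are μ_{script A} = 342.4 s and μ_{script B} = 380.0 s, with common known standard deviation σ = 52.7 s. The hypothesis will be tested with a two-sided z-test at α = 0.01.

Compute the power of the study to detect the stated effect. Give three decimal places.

Power ≈ 0.136

Standardized effect: d = |μ_{script A} − μ_{script B}| / σ = |342.4 − 380.0| / 52.7 = 0.7135
Noncentrality parameter: δ = d / √(1/n₁ + 1/n₂) = 0.7135 / √(1/15 + 1/6) = 1.4770
Two-sided α = 0.01 → critical value z_{0.005} = 2.576.
Power = Φ(δ − 2.576) + Φ(−δ − 2.576) = Φ(-1.099) + Φ(-4.053) = 0.1359 + 0.0000 = 0.1360.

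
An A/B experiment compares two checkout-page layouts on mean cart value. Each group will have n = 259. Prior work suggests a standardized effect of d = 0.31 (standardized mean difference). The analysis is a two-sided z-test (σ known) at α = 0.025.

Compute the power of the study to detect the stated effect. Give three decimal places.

Power ≈ 0.901

Noncentrality parameter: δ = d·√(n/2) = 0.31 × √(259/2) = 3.5277
Critical value for a two-sided test at α = 0.025: z_{α/2} = 2.241.
Power = Φ(δ − 2.241) + Φ(−δ − 2.241) = Φ(1.286) + Φ(-5.769) = 0.9008 + 0.0000 = 0.9008.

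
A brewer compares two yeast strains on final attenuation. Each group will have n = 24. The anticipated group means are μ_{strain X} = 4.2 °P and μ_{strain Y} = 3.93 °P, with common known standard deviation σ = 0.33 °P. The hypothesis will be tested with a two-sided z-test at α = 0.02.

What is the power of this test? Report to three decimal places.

Power ≈ 0.694

Standardized effect: d = |μ_{strain X} − μ_{strain Y}| / σ = |4.2 − 3.93| / 0.33 = 0.8182
Noncentrality parameter: δ = d·√(n/2) = 0.8182 × √(24/2) = 2.8343
Critical value for a two-sided test at α = 0.02: z_{α/2} = 2.326.
Power = Φ(δ − 2.326) + Φ(−δ − 2.326) = Φ(0.508) + Φ(-5.161) = 0.6942 + 0.0000 = 0.6942.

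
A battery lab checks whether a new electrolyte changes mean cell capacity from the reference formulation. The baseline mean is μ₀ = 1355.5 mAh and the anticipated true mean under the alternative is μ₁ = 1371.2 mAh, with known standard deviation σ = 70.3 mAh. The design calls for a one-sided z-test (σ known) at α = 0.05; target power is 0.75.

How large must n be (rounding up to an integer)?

n = 108

Standardized effect: d = |μ₁ − μ₀| / σ = |1371.2 − 1355.5| / 70.3 = 0.2233
Set Φ(δ − 1.645) = 0.75; then δ − 1.645 = Φ⁻¹(0.75) = 0.674, giving δ = 2.319.
δ = d·√n ⇒ n = (δ/d)² = (2.319 / 0.2233)² = 107.86.
Round up to the next whole unit.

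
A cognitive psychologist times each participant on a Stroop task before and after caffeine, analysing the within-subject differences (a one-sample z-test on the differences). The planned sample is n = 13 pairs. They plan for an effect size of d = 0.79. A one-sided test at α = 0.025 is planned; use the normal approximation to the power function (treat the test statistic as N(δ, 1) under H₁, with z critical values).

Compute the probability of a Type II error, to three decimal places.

β ≈ 0.187

Noncentrality parameter: δ = d·√n = 0.79 × √13 = 2.8484
One-sided α = 0.025 → critical value z_{0.025} = 1.960.
Power = Φ(δ − 1.960) = Φ(0.888) = 0.8128.
Type II error: β = 1 − power = 1 − 0.8128 = 0.1872.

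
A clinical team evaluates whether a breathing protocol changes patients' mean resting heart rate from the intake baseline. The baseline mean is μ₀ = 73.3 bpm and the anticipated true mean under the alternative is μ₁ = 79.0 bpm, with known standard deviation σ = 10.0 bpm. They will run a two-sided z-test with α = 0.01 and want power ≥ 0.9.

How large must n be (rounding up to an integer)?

Standardized effect: d = |μ₁ − μ₀| / σ = |79.0 − 73.3| / 10.0 = 0.5700
For power 0.9 need Φ(δ − z_{0.005}) = 0.9, so δ = z_{0.005} + z_{0.10} = 2.576 + 1.282 = 3.857.
(Ignoring the negligible lower-tail rejection probability gives the usual closed-form inversion.)
δ = d·√n ⇒ n = (δ/d)² = (3.857 / 0.5700)² = 45.80.
Rounding up, n = 46.

n = 46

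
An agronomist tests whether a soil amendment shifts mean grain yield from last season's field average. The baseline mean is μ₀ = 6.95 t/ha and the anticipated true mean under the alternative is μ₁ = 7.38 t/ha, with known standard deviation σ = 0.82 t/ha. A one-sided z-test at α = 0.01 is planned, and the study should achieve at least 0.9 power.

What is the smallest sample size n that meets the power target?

n = 48

Standardized effect: d = |μ₁ − μ₀| / σ = |7.38 − 6.95| / 0.82 = 0.5244
Set Φ(δ − 2.326) = 0.9; then δ − 2.326 = Φ⁻¹(0.9) = 1.282, giving δ = 3.608.
δ = d·√n ⇒ n = (δ/d)² = (3.608 / 0.5244)² = 47.34.
Rounding up, n = 48.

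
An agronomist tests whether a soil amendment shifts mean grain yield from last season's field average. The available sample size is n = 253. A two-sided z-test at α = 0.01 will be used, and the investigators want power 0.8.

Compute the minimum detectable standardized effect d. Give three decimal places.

Need Φ(δ − 2.576) = 0.8, so δ = 2.576 + 0.842 = 3.417.
(The second rejection-region term Φ(−δ − z_{α/2}) is negligible and dropped.)
δ = d·√n ⇒ d = δ/√n = 3.417/√253 = 0.2149.

d ≈ 0.215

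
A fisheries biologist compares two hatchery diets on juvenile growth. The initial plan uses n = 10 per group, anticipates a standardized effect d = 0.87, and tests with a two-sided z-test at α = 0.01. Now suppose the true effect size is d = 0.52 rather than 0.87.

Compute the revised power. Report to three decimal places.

Power ≈ 0.079

With d = 0.52: δ = d·√(n/2) = 0.52 × √(10/2) = 1.1628. Critical value z_{0.005} = 2.576.
Revised power = Φ(δ − 2.576) + Φ(−δ − 2.576) = Φ(-1.413) + Φ(-3.739) = 0.0788 + 0.0001 = 0.0789.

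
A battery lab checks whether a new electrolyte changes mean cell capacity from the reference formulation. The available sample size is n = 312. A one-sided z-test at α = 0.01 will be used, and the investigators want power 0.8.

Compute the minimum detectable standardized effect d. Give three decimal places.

Need Φ(δ − 2.326) = 0.8, so δ = 2.326 + 0.842 = 3.168.
δ = d·√n ⇒ d = δ/√n = 3.168/√312 = 0.1794.

d ≈ 0.179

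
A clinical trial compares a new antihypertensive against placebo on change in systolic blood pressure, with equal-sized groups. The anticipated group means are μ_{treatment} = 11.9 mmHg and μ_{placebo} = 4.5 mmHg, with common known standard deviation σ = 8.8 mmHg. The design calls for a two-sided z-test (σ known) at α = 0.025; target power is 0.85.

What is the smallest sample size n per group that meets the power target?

Standardized effect: d = |μ_{treatment} − μ_{placebo}| / σ = |11.9 − 4.5| / 8.8 = 0.8409
For power 0.85 need Φ(δ − z_{0.0125}) = 0.85, so δ = z_{0.0125} + z_{0.15} = 2.241 + 1.036 = 3.278.
(Ignoring the negligible lower-tail rejection probability gives the usual closed-form inversion.)
δ = d·√(n/2) ⇒ n = 2(δ/d)² = 2 × (3.278 / 0.8409)² = 30.39.
Rounding up, n = 31 per group.

n = 31 per group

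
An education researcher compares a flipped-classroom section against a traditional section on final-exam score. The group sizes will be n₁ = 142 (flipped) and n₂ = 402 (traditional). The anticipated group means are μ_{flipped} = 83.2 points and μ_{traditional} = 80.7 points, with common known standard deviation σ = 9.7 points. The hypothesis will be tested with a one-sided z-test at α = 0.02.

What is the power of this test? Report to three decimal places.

Power ≈ 0.721

Standardized effect: d = |μ_{flipped} − μ_{traditional}| / σ = |83.2 − 80.7| / 9.7 = 0.2577
Noncentrality parameter: λ = d / √(1/n₁ + 1/n₂) = 0.2577 / √(1/142 + 1/402) = 2.6401
Critical value for a one-sided test at α = 0.02: z_α = 2.054.
Power = Φ(λ − 2.054) = Φ(0.586) = 0.7212.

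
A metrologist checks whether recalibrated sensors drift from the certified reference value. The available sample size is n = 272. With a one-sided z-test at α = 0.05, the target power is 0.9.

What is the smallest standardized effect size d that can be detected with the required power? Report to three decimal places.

d ≈ 0.177

Need Φ(δ − 1.645) = 0.9, so δ = 1.645 + 1.282 = 2.926.
δ = d·√n ⇒ d = δ/√n = 2.926/√272 = 0.1774.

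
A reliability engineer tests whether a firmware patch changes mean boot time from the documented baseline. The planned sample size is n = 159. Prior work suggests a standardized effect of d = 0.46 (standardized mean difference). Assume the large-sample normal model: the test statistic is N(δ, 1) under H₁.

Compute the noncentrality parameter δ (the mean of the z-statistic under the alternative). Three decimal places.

The noncentrality parameter scales effect size by the design's sample-size factor: δ = d·√n = 0.46 × √159 = 5.8004

δ ≈ 5.800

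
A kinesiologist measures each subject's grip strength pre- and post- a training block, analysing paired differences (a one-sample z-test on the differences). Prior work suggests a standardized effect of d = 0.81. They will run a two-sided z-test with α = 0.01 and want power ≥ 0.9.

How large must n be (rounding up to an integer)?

n = 23

For power 0.9 need Φ(δ − z_{0.005}) = 0.9, so δ = z_{0.005} + z_{0.10} = 2.576 + 1.282 = 3.857.
(Ignoring the negligible lower-tail rejection probability gives the usual closed-form inversion.)
δ = d·√n ⇒ n = (δ/d)² = (3.857 / 0.81)² = 22.68.
Round up to the next whole unit.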